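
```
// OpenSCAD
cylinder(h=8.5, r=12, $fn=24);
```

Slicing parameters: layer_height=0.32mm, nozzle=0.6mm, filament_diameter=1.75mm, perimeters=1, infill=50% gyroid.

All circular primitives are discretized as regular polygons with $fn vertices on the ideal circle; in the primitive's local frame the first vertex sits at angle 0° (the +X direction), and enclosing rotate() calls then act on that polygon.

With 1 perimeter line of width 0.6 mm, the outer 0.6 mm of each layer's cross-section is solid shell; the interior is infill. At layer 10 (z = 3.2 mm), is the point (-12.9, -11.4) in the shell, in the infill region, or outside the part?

outside

At z = 3.2 mm: the r=12 cylinder contributes a regular 24-gon of circumradius 12. Overall, the cross-section is a single solid region. The nearest boundary edge runs (-10.39, -6.00)→(-8.49, -8.49); distance from the point to it = 5.28 mm. The point is not inside any of the regions above, so it lies outside the cross-section (5.28 mm from the nearest boundary).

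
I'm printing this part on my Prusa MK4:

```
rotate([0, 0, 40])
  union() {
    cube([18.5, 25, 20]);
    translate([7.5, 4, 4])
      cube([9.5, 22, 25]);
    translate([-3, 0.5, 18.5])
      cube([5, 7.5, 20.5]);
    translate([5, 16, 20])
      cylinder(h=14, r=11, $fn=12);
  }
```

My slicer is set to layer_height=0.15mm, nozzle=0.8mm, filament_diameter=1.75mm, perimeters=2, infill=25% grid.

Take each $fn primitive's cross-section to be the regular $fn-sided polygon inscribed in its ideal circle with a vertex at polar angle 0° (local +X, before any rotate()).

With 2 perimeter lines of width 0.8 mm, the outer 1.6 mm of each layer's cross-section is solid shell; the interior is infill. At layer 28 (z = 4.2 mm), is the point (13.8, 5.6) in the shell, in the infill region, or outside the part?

At z = 4.2 mm: the cube is present — its section is the full 18.5×25 rectangle; the 9.5×22 cube at (7.5, 4) contributes its full rectangle; the cube at (-3, 0.5) is not intersected at this z (z outside [18.5, 39]); the cylinder at (5, 16) is absent (z outside [20, 34]); Combining (union): the regions partially overlap (shared area 199.50 mm²), so overlapping operands fuse into one piece — 1 connected region; (rotated 40° about Z; rotation is an isometry so areas/perimeters/island counts are preserved). Overall, the cross-section is a single solid region. Undo the 40° rotation: the query point maps to (14.171, -4.581) in the un-rotated model frame. The nearest boundary edge runs (18.50, 0.00)→(0.00, 0.00); distance from the point to it = 4.58 mm. The point is not inside any of the regions above, so it lies outside the cross-section (4.58 mm from the nearest boundary).

outside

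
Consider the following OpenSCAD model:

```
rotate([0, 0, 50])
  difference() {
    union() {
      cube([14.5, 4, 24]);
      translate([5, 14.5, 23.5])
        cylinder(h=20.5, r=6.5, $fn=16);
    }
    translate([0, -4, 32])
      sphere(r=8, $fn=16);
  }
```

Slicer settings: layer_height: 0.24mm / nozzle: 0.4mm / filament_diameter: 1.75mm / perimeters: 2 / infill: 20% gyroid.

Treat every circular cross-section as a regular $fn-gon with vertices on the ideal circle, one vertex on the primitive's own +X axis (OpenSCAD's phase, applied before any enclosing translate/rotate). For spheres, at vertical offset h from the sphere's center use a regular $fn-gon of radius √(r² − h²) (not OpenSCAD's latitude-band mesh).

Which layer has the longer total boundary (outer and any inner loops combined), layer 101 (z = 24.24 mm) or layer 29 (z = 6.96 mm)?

Layer 101 (z = 24.24): the cube does not reach this height (z outside [0, 24]); the r=6.5 cylinder at (5, 14.5) gives a regular 16-gon of circumradius 6.5 (constant along its height) (perimeter = 2·16·6.500·sin(180°/16) = 40.58 mm); Taking the union: only the r=6.5 cylinder at (5, 14.5) is present, so the union is just that shape — boundary = 40.58 mm; the sphere at (0, -4): section is a regular 16-gon, circumradius = √(r²−h²) = √(8²−7.76²) = 1.945 (perimeter = 2·16·1.945·sin(180°/16) = 12.14 mm); After the difference (first − rest): starting from the result so far, the r=8 sphere at (0, -4) misses the remaining region (no effect) — boundary = 40.58 mm; (whole slice rotated 50° about Z — lengths, areas and connectivity unchanged). So its perimeter = 40.58 mm. Layer 29 (z = 6.96): the cube (footprint 14.5×4) is included at this height (perimeter 37.00 mm); the cylinder at (5, 14.5) is absent (z outside [23.5, 44]); Taking the union: only the 14.5×4 cube is present, so the union is just that shape — boundary = 37.00 mm; the sphere at (0, -4) is not intersected at this z (|z−center|=25.040 > r=8); Subtracting the remaining from the first: none of the subtracted shapes is present at this height, so that combined region is unchanged — boundary = 37.00 mm; (rotated 50° about Z; rotation is an isometry so areas/perimeters/island counts are preserved). So its perimeter = 37.00 mm. Layer 101 is larger (40.58 vs 37.00 mm).

layer 101 (z = 24.24 mm)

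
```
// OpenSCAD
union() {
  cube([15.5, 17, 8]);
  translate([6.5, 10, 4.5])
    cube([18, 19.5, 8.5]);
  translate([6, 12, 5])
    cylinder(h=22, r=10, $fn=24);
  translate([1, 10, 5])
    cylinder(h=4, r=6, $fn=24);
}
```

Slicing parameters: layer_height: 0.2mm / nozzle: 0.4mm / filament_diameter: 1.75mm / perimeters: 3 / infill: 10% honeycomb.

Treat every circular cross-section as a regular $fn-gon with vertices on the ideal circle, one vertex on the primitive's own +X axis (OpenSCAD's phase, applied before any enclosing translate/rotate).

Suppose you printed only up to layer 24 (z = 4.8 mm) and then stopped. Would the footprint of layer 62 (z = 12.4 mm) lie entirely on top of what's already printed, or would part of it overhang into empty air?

Compare the two slices. At z = 4.8: the 15.5×17 cube contributes its full rectangle (area 263.50 mm²); the cube at (6.5, 10) is present — its section is the full 18×19.5 rectangle (area 351.00 mm²); the cylinder at (6, 12) is not intersected at this z (z outside [5, 27]); the cylinder at (1, 10) is absent (z outside [5, 9]); Combining (union): the regions partially overlap — summed areas 614.50 mm² minus the doubly-counted overlap 63.00 mm² gives 551.50 mm² — area = 551.50 mm². At z = 12.4: the cube is absent (z outside [0, 8]); the 18×19.5 cube at (6.5, 10) contributes its full rectangle (area 351.00 mm²); the r=10 cylinder at (6, 12) gives a regular 24-gon of circumradius 10 (constant along its height) (area = (24/2)·10.000²·sin(360°/24) = 310.58 mm²); the cylinder at (1, 10) is absent (z outside [5, 9]); Combining (union): the regions partially overlap — summed areas 661.58 mm² minus the doubly-counted overlap 91.40 mm² gives 570.18 mm² — area = 570.18 mm². Checking containment: at z = 12.4 the cross-section extends beyond the z = 4.8 cross-section by about 72.11 mm².

part overhangs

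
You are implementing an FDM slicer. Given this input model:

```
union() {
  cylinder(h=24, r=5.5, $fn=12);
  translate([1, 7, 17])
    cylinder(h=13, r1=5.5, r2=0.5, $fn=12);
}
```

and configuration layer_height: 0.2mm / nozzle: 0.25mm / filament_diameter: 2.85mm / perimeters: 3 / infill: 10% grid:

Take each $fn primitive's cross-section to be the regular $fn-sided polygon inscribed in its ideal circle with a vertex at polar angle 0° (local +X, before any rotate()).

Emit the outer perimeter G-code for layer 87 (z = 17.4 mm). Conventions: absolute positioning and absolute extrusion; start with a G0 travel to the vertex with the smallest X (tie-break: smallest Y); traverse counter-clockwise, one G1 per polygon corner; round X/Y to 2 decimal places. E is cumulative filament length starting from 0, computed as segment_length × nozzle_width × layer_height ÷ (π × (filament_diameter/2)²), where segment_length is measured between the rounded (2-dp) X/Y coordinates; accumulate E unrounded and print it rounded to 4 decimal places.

G0 X-5.50 Y0.00 Z17.40
G1 X-4.76 Y-2.75 E0.0223
G1 X-2.75 Y-4.76 E0.0446
G1 X0.00 Y-5.50 E0.0669
G1 X2.75 Y-4.76 E0.0892
G1 X4.76 Y-2.75 E0.1115
G1 X5.50 Y0.00 E0.1338
G1 X4.76 Y2.75 E0.1562
G1 X4.41 Y3.11 E0.1601
G1 X5.63 Y4.33 E0.1736
G1 X6.35 Y7.00 E0.1953
G1 X5.63 Y9.67 E0.2170
G1 X3.67 Y11.63 E0.2387
G1 X1.00 Y12.35 E0.2604
G1 X-1.67 Y11.63 E0.2820
G1 X-3.63 Y9.67 E0.3038
G1 X-4.35 Y7.00 E0.3254
G1 X-3.63 Y4.33 E0.3471
G1 X-3.41 Y4.11 E0.3496
G1 X-4.76 Y2.75 E0.3646
G1 X-5.50 Y0.00 E0.3869

At z = 17.4 mm: the cylinder: section is a regular 12-gon, circumradius r=5.5; the cone at (1, 7) contributes a regular 12-gon of circumradius 5.346 (interpolated between r1=5.5 and r2=0.5 at t=0.031); Taking the union: the regions partially overlap (shared area 19.28 mm²), so overlapping operands fuse into one piece — 1 connected region. The outline is a single polygon with 20 vertices. Extrusion per mm of travel: 0.25 × 0.2 / (π × 1.425²) = 0.007838. Accumulating E over each segment gives final E = 0.3869.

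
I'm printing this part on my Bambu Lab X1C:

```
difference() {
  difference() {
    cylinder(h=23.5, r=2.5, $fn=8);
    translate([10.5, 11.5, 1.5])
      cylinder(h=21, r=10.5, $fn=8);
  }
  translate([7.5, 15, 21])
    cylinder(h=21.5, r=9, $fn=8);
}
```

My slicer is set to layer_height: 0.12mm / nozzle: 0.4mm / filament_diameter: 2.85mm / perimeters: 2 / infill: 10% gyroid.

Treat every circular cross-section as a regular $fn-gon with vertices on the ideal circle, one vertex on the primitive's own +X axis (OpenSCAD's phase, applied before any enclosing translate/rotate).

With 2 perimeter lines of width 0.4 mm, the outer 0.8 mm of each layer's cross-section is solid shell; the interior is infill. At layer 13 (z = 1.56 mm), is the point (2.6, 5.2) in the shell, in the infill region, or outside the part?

outside

At z = 1.56 mm: the r=2.5 cylinder gives a regular 8-gon of circumradius 2.5 (constant along its height); the cylinder at (10.5, 11.5): section is a regular 8-gon, circumradius r=10.5; After the difference (first − rest): starting from the r=2.5 cylinder, the r=10.5 cylinder at (10.5, 11.5) misses the remaining region (no effect) — 1 connected region; the cylinder at (7.5, 15) is not intersected at this z (z outside [21, 42.5]); After the difference (first − rest): none of the subtracted shapes is present at this height, so the result so far is unchanged — 1 connected region. Overall, the cross-section is a single solid region. The nearest boundary edge runs (0.00, 2.50)→(1.77, 1.77); distance from the point to it = 3.49 mm. The point is not inside any of the regions above, so it lies outside the cross-section (3.49 mm from the nearest boundary).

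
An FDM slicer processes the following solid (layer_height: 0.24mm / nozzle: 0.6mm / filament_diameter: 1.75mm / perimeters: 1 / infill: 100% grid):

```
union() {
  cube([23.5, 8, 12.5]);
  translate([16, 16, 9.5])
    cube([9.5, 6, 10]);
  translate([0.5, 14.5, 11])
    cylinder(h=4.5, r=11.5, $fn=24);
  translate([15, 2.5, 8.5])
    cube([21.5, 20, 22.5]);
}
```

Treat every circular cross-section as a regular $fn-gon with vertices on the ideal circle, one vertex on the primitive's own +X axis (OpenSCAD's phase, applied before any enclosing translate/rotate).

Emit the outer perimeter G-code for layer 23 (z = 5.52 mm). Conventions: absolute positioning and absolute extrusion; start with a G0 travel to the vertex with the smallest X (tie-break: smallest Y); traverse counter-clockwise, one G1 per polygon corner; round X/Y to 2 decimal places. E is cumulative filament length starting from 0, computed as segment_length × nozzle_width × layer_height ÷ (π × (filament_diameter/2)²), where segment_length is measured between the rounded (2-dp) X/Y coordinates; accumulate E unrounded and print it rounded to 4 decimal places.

G0 X0.00 Y0.00 Z5.52
G1 X23.50 Y0.00 E1.4069
G1 X23.50 Y8.00 E1.8858
G1 X0.00 Y8.00 E3.2928
G1 X0.00 Y0.00 E3.7717

At z = 5.52 mm: the 23.5×8 cube contributes its full rectangle; the cube at (16, 16) is absent (z outside [9.5, 19.5]); the cylinder at (0.5, 14.5) is not intersected at this z (z outside [11, 15.5]); the cube at (15, 2.5) is not intersected at this z (z outside [8.5, 31]); Taking the union: only the 23.5×8 cube is present, so the union is just that shape — 1 connected region. The outline is a single polygon with 4 vertices. Extrusion per mm of travel: 0.6 × 0.24 / (π × 0.875²) = 0.059868. Accumulating E over each segment gives final E = 3.7717.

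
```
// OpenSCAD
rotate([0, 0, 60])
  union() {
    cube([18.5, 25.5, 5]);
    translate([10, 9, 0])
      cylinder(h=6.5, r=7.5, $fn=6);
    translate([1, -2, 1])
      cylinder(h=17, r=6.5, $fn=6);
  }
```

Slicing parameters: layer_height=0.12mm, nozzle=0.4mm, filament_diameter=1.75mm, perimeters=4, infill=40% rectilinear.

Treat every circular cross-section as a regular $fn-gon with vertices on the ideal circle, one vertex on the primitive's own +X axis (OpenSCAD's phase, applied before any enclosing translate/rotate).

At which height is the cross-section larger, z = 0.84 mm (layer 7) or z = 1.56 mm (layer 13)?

layer 13 (z = 1.56 mm)

Layer 7 (z = 0.84): the 18.5×25.5 cube contributes its full rectangle (area 471.75 mm²); the cylinder at (10, 9): section is a regular 6-gon, circumradius r=7.5 (area = (6/2)·7.500²·sin(360°/6) = 146.14 mm²); the cylinder at (1, -2) does not reach this height (z outside [1, 18]); Taking the union: the r=7.5 cylinder at (10, 9) lies entirely inside the 18.5×25.5 cube, so the union is just the 18.5×25.5 cube — area = 471.75 mm²; (rotated 60° about Z; rotation is an isometry so areas/perimeters/island counts are preserved). So its area = 471.75 mm². Layer 13 (z = 1.56): the 18.5×25.5 cube contributes its full rectangle (area 471.75 mm²); the r=7.5 cylinder at (10, 9) contributes a regular 6-gon of circumradius 7.5 (area = (6/2)·7.500²·sin(360°/6) = 146.14 mm²); the r=6.5 cylinder at (1, -2) contributes a regular 6-gon of circumradius 6.5 (area = (6/2)·6.500²·sin(360°/6) = 109.77 mm²); Taking the union: the regions partially overlap — summed areas 727.66 mm² minus the doubly-counted overlap 165.37 mm² gives 562.29 mm² — area = 562.29 mm²; (rotated 60° about Z; rotation is an isometry so areas/perimeters/island counts are preserved). So its area = 562.29 mm². Layer 13 is larger (562.29 vs 471.75 mm²).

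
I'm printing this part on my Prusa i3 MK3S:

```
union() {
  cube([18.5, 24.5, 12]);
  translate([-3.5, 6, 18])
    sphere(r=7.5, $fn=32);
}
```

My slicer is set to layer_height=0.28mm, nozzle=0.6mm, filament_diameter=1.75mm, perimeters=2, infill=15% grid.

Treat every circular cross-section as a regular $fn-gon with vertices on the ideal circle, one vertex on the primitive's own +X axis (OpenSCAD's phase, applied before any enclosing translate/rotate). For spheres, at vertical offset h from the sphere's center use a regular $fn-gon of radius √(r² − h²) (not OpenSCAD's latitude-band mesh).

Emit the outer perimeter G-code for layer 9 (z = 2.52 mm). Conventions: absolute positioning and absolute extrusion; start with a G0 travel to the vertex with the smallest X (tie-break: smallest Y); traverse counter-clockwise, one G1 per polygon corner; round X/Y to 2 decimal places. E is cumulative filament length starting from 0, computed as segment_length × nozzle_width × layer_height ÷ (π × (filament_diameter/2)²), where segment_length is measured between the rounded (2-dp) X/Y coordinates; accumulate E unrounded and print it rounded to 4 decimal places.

G0 X0.00 Y0.00 Z2.52
G1 X18.50 Y0.00 E1.2922
G1 X18.50 Y24.50 E3.0034
G1 X0.00 Y24.50 E4.2955
G1 X0.00 Y0.00 E6.0068

At z = 2.52 mm: the 18.5×24.5 cube contributes its full rectangle; the sphere at (-3.5, 6) does not reach this height (|z−center|=15.480 > r=7.5); Combining (union): only the 18.5×24.5 cube is present, so the union is just that shape — 1 connected region. The outline is a single polygon with 4 vertices. Extrusion per mm of travel: 0.6 × 0.28 / (π × 0.875²) = 0.069846. Accumulating E over each segment gives final E = 6.0068.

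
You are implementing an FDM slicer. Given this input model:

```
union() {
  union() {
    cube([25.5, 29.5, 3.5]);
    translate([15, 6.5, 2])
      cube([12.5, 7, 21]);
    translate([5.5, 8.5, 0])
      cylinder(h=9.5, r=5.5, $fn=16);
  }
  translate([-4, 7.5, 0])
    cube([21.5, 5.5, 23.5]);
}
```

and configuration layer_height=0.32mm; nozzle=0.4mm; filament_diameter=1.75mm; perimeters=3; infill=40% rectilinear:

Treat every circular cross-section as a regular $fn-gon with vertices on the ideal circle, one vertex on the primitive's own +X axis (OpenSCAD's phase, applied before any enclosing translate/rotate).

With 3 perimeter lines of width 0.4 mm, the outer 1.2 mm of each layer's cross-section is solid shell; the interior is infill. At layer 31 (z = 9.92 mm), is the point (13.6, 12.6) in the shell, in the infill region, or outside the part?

At z = 9.92 mm: the cube does not reach this height (z outside [0, 3.5]); the cube at (15, 6.5) is present — its section is the full 12.5×7 rectangle; the cylinder at (5.5, 8.5) does not reach this height (z outside [0, 9.5]); Taking the union: only the 12.5×7 cube at (15, 6.5) is present, so the union is just that shape — 1 connected region; the cube at (-4, 7.5) is present — its section is the full 21.5×5.5 rectangle; Taking the union: the regions partially overlap (shared area 13.75 mm²), so overlapping operands fuse into one piece — 1 connected region. Overall, the cross-section is a single solid region. The nearest boundary edge runs (-4.00, 13.00)→(15.00, 13.00); distance from the point to it = 0.40 mm. The point is inside the cross-section, 0.40 mm from the nearest boundary — within the 1.2 mm shell band (3 × 0.4).

shell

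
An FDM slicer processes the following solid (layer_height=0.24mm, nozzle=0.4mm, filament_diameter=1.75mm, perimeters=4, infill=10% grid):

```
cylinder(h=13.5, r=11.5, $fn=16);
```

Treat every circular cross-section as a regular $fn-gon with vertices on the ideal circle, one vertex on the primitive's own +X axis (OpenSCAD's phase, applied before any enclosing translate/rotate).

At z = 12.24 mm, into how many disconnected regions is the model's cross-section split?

At z = 12.24 mm: the r=11.5 cylinder gives a regular 16-gon of circumradius 11.5 (constant along its height). The result has 1 disconnected region.

1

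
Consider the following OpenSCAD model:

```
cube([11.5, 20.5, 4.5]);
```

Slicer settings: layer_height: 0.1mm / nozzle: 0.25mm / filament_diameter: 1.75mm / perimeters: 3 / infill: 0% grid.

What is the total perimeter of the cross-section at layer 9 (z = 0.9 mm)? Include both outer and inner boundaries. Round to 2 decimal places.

64.00 mm

At z = 0.9 mm: the cube (footprint 11.5×20.5) is included at this height (perimeter 64.00 mm). Overall, the cross-section is a single solid region. Total boundary length (outer) = 64.00 mm.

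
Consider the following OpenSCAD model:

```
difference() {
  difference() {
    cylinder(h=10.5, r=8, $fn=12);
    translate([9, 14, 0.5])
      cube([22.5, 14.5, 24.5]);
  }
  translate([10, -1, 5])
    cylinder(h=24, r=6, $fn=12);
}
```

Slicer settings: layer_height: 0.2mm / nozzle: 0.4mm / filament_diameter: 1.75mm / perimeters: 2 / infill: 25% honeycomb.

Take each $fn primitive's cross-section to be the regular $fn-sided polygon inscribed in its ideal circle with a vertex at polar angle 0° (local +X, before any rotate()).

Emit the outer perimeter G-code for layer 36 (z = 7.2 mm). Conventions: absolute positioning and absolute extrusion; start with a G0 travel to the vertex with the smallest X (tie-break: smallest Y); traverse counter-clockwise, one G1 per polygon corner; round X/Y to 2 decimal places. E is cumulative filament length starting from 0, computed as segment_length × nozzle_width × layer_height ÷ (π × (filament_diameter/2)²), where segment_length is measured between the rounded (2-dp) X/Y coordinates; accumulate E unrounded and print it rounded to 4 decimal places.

G0 X-8.00 Y0.00 Z7.20
G1 X-6.93 Y-4.00 E0.1377
G1 X-4.00 Y-6.93 E0.2755
G1 X0.00 Y-8.00 E0.4133
G1 X4.00 Y-6.93 E0.5510
G1 X5.87 Y-5.06 E0.6389
G1 X4.80 Y-4.00 E0.6890
G1 X4.00 Y-1.00 E0.7923
G1 X4.80 Y2.00 E0.8956
G1 X6.87 Y4.06 E0.9927
G1 X4.00 Y6.93 E1.1277
G1 X0.00 Y8.00 E1.2654
G1 X-4.00 Y6.93 E1.4031
G1 X-6.93 Y4.00 E1.5409
G1 X-8.00 Y0.00 E1.6787

At z = 7.2 mm: the cylinder: section is a regular 12-gon, circumradius r=8; the 22.5×14.5 cube at (9, 14) contributes its full rectangle; Subtracting the remaining from the first: starting from the r=8 cylinder, the 22.5×14.5 cube at (9, 14) misses the remaining region (no effect) — 1 connected region; the cylinder at (10, -1): section is a regular 12-gon, circumradius r=6; After the difference (first − rest): starting from the result so far, the r=6 cylinder at (10, -1) partially overlaps it — only the 22.83 mm² overlap (of its 108.00 mm²) is removed, clipping the outline — 1 connected region. The outline is a single polygon with 14 vertices. Extrusion per mm of travel: 0.4 × 0.2 / (π × 0.875²) = 0.033260. Accumulating E over each segment gives final E = 1.6787.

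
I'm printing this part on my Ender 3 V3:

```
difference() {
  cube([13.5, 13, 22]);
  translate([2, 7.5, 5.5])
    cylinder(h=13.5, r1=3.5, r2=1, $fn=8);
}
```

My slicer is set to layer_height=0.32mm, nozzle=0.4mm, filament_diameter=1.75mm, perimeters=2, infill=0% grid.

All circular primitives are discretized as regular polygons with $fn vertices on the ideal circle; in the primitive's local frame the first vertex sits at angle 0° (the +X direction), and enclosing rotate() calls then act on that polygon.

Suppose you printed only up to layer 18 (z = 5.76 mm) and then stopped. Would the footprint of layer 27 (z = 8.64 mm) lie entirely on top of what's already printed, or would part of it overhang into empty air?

part overhangs

Compare the two slices. At z = 5.76: the 13.5×13 cube contributes its full rectangle (area 175.50 mm²); the cone at (2, 7.5) (r1=3.5→r2=1) has section circumradius 3.452 here — a regular 8-gon (area = (8/2)·3.452²·sin(360°/8) = 33.70 mm²); Subtracting the remaining from the first: starting from the 13.5×13 cube (175.50 mm²), the cone at (2, 7.5) partially overlaps it — only the 29.00 mm² overlap (of its 33.70 mm²) is removed, clipping the outline — area = 146.50 mm². At z = 8.64: the cube is present — its section is the full 13.5×13 rectangle (area 175.50 mm²); the cone at (2, 7.5) contributes a regular 8-gon of circumradius 2.919 (interpolated between r1=3.5 and r2=1 at t=0.233) (area = (8/2)·2.919²·sin(360°/8) = 24.09 mm²); After the difference (first − rest): starting from the 13.5×13 cube (175.50 mm²), the cone at (2, 7.5) partially overlaps it — only the 22.06 mm² overlap (of its 24.09 mm²) is removed, clipping the outline — area = 153.44 mm². Checking containment: at z = 8.64 the cross-section extends beyond the z = 5.76 cross-section by about 6.94 mm².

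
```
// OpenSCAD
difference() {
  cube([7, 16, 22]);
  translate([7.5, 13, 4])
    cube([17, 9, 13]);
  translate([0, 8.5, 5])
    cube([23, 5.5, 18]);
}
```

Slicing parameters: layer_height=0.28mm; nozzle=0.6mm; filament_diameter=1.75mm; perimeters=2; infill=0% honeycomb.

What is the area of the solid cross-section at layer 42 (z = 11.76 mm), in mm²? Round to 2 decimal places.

At z = 11.76 mm: the cube (footprint 7×16) is included at this height (area 112.00 mm²); the cube at (7.5, 13) is present — its section is the full 17×9 rectangle (area 153.00 mm²); the cube at (0, 8.5) is present — its section is the full 23×5.5 rectangle (area 126.50 mm²); Subtracting the remaining from the first: starting from the 7×16 cube (112.00 mm²), the 17×9 cube at (7.5, 13) misses the remaining region (no effect); the 23×5.5 cube at (0, 8.5) partially overlaps it — only the 38.50 mm² overlap (of its 126.50 mm²) is removed, clipping the outline — area = 73.50 mm². Overall, the cross-section has 2 separate islands. Net area = 73.50 mm².

73.50 mm²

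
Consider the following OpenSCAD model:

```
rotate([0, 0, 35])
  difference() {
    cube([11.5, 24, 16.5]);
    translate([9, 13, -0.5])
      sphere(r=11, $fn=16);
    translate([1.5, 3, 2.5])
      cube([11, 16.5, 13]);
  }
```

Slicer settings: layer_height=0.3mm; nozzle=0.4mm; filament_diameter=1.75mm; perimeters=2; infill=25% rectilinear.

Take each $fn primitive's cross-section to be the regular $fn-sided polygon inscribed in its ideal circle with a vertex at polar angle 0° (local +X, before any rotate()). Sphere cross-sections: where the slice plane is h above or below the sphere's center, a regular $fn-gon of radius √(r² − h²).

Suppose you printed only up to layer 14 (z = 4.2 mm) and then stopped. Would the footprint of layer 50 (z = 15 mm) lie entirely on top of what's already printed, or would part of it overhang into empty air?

Compare the two slices. At z = 4.2: the cube (footprint 11.5×24) is included at this height (area 276.00 mm²); the sphere at (9, 13): section is a regular 16-gon, circumradius = √(r²−h²) = √(11²−4.7²) = 9.945 (area = (16/2)·9.945²·sin(360°/16) = 302.81 mm²); the cube at (1.5, 3) (footprint 11×16.5) is included at this height (area 181.50 mm²); Taking the first minus the rest: starting from the 11.5×24 cube (276.00 mm²), the r=11 sphere at (9, 13) partially overlaps it — only the 195.52 mm² overlap (of its 302.81 mm²) is removed, clipping the outline; the 11×16.5 cube at (1.5, 3) partially overlaps it — only the 10.06 mm² overlap (of its 181.50 mm²) is removed, clipping the outline — area = 70.41 mm²; (whole slice rotated 35° about Z — lengths, areas and connectivity unchanged). At z = 15: the cube (footprint 11.5×24) is included at this height (area 276.00 mm²); the sphere at (9, 13) is not intersected at this z (|z−center|=15.500 > r=11); the 11×16.5 cube at (1.5, 3) contributes its full rectangle (area 181.50 mm²); Taking the first minus the rest: starting from the 11.5×24 cube (276.00 mm²), the 11×16.5 cube at (1.5, 3) partially overlaps it — only the 165.00 mm² overlap (of its 181.50 mm²) is removed, clipping the outline — area = 111.00 mm²; (whole slice rotated 35° about Z — lengths, areas and connectivity unchanged). Checking containment: at z = 15 the cross-section extends beyond the z = 4.2 cross-section by about 40.59 mm².

part overhangs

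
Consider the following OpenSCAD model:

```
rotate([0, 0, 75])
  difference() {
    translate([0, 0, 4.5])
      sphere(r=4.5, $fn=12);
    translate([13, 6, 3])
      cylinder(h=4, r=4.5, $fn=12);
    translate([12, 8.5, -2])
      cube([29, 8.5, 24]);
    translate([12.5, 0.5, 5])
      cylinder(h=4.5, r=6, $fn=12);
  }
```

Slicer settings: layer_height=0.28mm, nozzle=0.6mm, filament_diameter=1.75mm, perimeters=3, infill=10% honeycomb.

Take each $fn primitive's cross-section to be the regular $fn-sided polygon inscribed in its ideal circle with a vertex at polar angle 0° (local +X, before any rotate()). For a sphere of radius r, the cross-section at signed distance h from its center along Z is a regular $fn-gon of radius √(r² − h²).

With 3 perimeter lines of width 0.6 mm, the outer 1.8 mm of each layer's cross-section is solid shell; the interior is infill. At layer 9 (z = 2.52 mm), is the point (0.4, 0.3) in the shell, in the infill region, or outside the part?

At z = 2.52 mm: the r=4.5 sphere slices to a regular 12-gon of circumradius 4.041 (√(r²−h²) with h=1.98 from center); the cylinder at (13, 6) is not intersected at this z (z outside [3, 7]); the cube at (12, 8.5) is present — its section is the full 29×8.5 rectangle; the cylinder at (12.5, 0.5) does not reach this height (z outside [5, 9.5]); Subtracting the remaining from the first: starting from the r=4.5 sphere, the 29×8.5 cube at (12, 8.5) misses the remaining region (no effect) — 1 connected region; (rotated 75° about Z; rotation is an isometry so areas/perimeters/island counts are preserved). Overall, the cross-section is a single solid region. Undo the 75° rotation: the query point maps to (0.393, -0.309) in the un-rotated model frame. The nearest boundary edge runs (3.50, -2.02)→(2.02, -3.50); distance from the point to it = 3.41 mm. The point is inside the cross-section and 3.41 mm from the nearest boundary — more than the 1.8 mm shell width (3 × 0.6), so it's in the infill interior.

infill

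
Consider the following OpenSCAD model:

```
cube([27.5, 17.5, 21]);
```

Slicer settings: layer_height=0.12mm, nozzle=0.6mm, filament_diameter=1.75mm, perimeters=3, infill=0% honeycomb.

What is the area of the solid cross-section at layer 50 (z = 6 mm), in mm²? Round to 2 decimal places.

481.25 mm²

At z = 6 mm: the cube (footprint 27.5×17.5) is included at this height (area 481.25 mm²). Overall, the cross-section is a single solid region. Net area = 481.25 mm².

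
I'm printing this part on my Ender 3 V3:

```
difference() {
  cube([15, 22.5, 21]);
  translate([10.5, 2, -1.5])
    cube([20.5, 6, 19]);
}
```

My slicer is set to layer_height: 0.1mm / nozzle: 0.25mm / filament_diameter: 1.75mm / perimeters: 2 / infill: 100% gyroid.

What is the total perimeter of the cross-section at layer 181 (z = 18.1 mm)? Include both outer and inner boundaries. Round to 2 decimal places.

At z = 18.1 mm: the cube is present — its section is the full 15×22.5 rectangle (perimeter 75.00 mm); the cube at (10.5, 2) does not reach this height (z outside [-1.5, 17.5]); Subtracting the remaining from the first: none of the subtracted shapes is present at this height, so the 15×22.5 cube is unchanged — boundary = 75.00 mm. Overall, the cross-section is a single solid region. Total boundary length (outer) = 75.00 mm.

75.00 mm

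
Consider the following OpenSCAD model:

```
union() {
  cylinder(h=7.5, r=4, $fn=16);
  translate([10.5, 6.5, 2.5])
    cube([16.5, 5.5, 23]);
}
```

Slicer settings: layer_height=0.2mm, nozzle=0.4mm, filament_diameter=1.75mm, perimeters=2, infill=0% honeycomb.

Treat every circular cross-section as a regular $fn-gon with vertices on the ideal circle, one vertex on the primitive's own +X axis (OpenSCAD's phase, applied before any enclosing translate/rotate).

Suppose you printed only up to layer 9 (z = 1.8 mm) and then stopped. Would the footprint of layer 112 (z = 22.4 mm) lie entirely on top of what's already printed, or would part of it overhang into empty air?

Compare the two slices. At z = 1.8: the r=4 cylinder contributes a regular 16-gon of circumradius 4 (area = (16/2)·4.000²·sin(360°/16) = 48.98 mm²); the cube at (10.5, 6.5) is not intersected at this z (z outside [2.5, 25.5]); Combining (union): only the r=4 cylinder is present, so the union is just that shape — area = 48.98 mm². At z = 22.4: the cylinder does not reach this height (z outside [0, 7.5]); the 16.5×5.5 cube at (10.5, 6.5) contributes its full rectangle (area 90.75 mm²); Combining (union): only the 16.5×5.5 cube at (10.5, 6.5) is present, so the union is just that shape — area = 90.75 mm². Checking containment: at z = 22.4 the cross-section extends beyond the z = 1.8 cross-section by about 90.75 mm².

part overhangs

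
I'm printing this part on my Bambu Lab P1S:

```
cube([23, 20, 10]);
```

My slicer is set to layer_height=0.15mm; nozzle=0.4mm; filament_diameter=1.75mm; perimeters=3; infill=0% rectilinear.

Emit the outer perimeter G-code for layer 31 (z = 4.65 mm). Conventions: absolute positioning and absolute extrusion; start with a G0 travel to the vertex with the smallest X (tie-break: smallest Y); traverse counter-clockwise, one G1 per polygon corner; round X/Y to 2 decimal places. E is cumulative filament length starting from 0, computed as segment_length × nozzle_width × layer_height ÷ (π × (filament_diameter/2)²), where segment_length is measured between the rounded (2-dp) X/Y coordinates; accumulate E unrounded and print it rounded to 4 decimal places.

G0 X0.00 Y0.00 Z4.65
G1 X23.00 Y0.00 E0.5737
G1 X23.00 Y20.00 E1.0726
G1 X0.00 Y20.00 E1.6464
G1 X0.00 Y0.00 E2.1453

At z = 4.65 mm: the 23×20 cube contributes its full rectangle. The outline is a single polygon with 4 vertices. Extrusion per mm of travel: 0.4 × 0.15 / (π × 0.875²) = 0.024945. Accumulating E over each segment gives final E = 2.1453.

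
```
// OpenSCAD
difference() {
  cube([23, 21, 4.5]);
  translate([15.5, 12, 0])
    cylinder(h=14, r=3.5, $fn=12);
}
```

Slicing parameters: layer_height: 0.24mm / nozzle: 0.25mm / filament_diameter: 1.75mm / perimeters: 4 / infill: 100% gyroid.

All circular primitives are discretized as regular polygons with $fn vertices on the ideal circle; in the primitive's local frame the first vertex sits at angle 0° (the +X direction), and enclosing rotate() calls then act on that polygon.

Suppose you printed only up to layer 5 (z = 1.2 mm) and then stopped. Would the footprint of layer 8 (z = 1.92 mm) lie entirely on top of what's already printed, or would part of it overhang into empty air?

Compare the two slices. At z = 1.2: the 23×21 cube contributes its full rectangle (area 483.00 mm²); the cylinder at (15.5, 12): section is a regular 12-gon, circumradius r=3.5 (area = (12/2)·3.500²·sin(360°/12) = 36.75 mm²); Subtracting the remaining from the first: starting from the 23×21 cube (483.00 mm²), the r=3.5 cylinder at (15.5, 12) lies wholly inside it (removes its full 36.75 mm² and its 21.74 mm outline becomes a hole wall) — area = 446.25 mm². At z = 1.92: the cube (footprint 23×21) is included at this height (area 483.00 mm²); the cylinder at (15.5, 12): section is a regular 12-gon, circumradius r=3.5 (area = (12/2)·3.500²·sin(360°/12) = 36.75 mm²); After the difference (first − rest): starting from the 23×21 cube (483.00 mm²), the r=3.5 cylinder at (15.5, 12) lies wholly inside it (removes its full 36.75 mm² and its 21.74 mm outline becomes a hole wall) — area = 446.25 mm². Checking containment: the cross-section at z = 1.92 is a subset of the cross-section at z = 1.2.

entirely on top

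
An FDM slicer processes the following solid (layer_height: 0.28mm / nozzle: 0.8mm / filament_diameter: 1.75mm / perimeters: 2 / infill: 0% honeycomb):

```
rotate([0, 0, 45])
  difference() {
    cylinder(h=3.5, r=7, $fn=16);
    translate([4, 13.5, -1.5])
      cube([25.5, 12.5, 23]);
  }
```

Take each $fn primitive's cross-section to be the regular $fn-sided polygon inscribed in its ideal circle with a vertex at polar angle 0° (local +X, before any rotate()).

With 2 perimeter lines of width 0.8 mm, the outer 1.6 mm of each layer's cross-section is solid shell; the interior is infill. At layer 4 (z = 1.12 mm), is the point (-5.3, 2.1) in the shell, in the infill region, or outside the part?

shell

At z = 1.12 mm: the r=7 cylinder gives a regular 16-gon of circumradius 7 (constant along its height); the 25.5×12.5 cube at (4, 13.5) contributes its full rectangle; Taking the first minus the rest: starting from the r=7 cylinder, the 25.5×12.5 cube at (4, 13.5) misses the remaining region (no effect) — 1 connected region; (rotated 45° about Z; rotation is an isometry so areas/perimeters/island counts are preserved). Overall, the cross-section is a single solid region. Undo the 45° rotation: the query point maps to (-2.263, 5.233) in the un-rotated model frame. The nearest boundary edge runs (-4.95, 4.95)→(-2.68, 6.47); distance from the point to it = 1.26 mm. The point is inside the cross-section, 1.26 mm from the nearest boundary — within the 1.6 mm shell band (2 × 0.8).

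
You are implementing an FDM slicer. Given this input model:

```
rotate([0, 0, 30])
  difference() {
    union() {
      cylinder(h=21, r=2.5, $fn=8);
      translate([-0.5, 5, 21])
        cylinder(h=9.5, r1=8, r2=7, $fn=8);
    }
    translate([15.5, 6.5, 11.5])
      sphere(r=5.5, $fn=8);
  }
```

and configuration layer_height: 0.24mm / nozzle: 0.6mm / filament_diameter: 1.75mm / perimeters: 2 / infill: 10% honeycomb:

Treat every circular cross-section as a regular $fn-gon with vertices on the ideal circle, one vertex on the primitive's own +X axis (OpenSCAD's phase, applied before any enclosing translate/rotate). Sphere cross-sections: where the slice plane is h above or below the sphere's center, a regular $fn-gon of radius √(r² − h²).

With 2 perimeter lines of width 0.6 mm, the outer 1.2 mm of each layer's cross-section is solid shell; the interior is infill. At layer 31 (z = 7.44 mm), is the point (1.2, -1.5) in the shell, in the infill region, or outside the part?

At z = 7.44 mm: the cylinder: section is a regular 8-gon, circumradius r=2.5; the cone at (-0.5, 5) is not intersected at this z (z outside [21, 30.5]); Combining (union): only the r=2.5 cylinder is present, so the union is just that shape — 1 connected region; the r=5.5 sphere at (15.5, 6.5) contributes a regular 8-gon of circumradius √(5.5²−4.06²) = 3.710; Subtracting the remaining from the first: starting from the result so far, the r=5.5 sphere at (15.5, 6.5) misses the remaining region (no effect) — 1 connected region; (rotated 30° about Z; rotation is an isometry so areas/perimeters/island counts are preserved). Overall, the cross-section is a single solid region. Undo the 30° rotation: the query point maps to (0.289, -1.899) in the un-rotated model frame. The nearest boundary edge runs (1.77, -1.77)→(-0.00, -2.50); distance from the point to it = 0.44 mm. The point is inside the cross-section, 0.44 mm from the nearest boundary — within the 1.2 mm shell band (2 × 0.6).

shell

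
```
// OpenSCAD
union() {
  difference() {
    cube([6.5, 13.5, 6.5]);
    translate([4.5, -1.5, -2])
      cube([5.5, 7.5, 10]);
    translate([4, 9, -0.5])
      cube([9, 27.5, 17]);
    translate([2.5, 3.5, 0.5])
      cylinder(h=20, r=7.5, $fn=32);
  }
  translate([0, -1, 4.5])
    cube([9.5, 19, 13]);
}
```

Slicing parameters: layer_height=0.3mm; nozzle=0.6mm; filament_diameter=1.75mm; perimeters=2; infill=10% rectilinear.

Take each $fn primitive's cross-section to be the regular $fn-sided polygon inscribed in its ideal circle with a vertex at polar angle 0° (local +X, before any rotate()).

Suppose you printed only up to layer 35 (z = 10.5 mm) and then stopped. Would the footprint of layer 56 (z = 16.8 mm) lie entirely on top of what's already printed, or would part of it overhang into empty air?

entirely on top

Compare the two slices. At z = 10.5: the cube is not intersected at this z (z outside [0, 6.5]); the cube at (4.5, -1.5) is not intersected at this z (z outside [-2, 8]); the cube at (4, 9) is present — its section is the full 9×27.5 rectangle (area 247.50 mm²); the r=7.5 cylinder at (2.5, 3.5) gives a regular 32-gon of circumradius 7.5 (constant along its height) (area = (32/2)·7.500²·sin(360°/32) = 175.58 mm²); After the difference (first − rest): the first operand is absent here, so nothing remains; the cube at (0, -1) is present — its section is the full 9.5×19 rectangle (area 180.50 mm²); Taking the union: only the 9.5×19 cube at (0, -1) is present, so the union is just that shape — area = 180.50 mm². At z = 16.8: the cube is not intersected at this z (z outside [0, 6.5]); the cube at (4.5, -1.5) is absent (z outside [-2, 8]); the cube at (4, 9) is not intersected at this z (z outside [-0.5, 16.5]); the r=7.5 cylinder at (2.5, 3.5) gives a regular 32-gon of circumradius 7.5 (constant along its height) (area = (32/2)·7.500²·sin(360°/32) = 175.58 mm²); Taking the first minus the rest: the first operand is absent here, so nothing remains; the 9.5×19 cube at (0, -1) contributes its full rectangle (area 180.50 mm²); Combining (union): only the 9.5×19 cube at (0, -1) is present, so the union is just that shape — area = 180.50 mm². Checking containment: the cross-section at z = 16.8 is a subset of the cross-section at z = 10.5.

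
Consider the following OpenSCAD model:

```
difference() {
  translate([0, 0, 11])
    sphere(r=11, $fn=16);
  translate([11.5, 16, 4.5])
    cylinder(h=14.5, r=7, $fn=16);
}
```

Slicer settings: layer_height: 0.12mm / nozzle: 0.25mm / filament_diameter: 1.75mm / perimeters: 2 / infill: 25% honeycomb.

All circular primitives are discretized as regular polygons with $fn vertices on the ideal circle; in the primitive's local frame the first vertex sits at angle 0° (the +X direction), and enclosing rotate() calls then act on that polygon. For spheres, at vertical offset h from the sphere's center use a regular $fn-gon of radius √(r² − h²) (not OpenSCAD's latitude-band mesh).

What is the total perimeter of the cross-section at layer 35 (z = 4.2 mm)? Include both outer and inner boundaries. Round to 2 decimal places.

53.98 mm

At z = 4.2 mm: the sphere: section is a regular 16-gon, circumradius = √(r²−h²) = √(11²−6.8²) = 8.646 (perimeter = 2·16·8.646·sin(180°/16) = 53.98 mm); the cylinder at (11.5, 16) does not reach this height (z outside [4.5, 19]); Taking the first minus the rest: none of the subtracted shapes is present at this height, so the r=11 sphere is unchanged — boundary = 53.98 mm. Overall, the cross-section is a single solid region. Total boundary length (outer) = 53.98 mm.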